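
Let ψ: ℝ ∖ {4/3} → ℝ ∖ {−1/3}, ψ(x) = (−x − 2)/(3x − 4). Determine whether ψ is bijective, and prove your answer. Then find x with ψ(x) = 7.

Suppose ψ(x_1) = ψ(x_2). Cross-multiplying: (−x_1 − 2)(3x_2 − 4) = (−x_2 − 2)(3x_1 − 4).
Expanding both sides and cancelling the symmetric terms leaves 10·(x_1 − x_2) = 0. Since 10 ≠ 0, x_1 = x_2. So ψ is injective.
For any y ≠ −1/3, solving y(3x − 4) = −x − 2 for x gives a well-defined x ≠ 4/3. So ψ is surjective.
Therefore ψ is bijective.
Solving ψ(x) = 7: cross-multiplying gives −x − 2 = 7(3x − 4), which rearranges to −22x = −26, so x = 13/11.

13/11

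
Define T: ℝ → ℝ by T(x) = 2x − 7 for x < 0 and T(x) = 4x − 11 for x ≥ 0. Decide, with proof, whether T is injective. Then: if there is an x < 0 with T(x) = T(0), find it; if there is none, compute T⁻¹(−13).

-2

Both pieces are strictly increasing (slopes 2 and 4), so each is injective on its own interval.
The left piece maps (−∞, 0) onto (−∞, −7); the right piece maps [0, ∞) onto [−11, ∞).
These images overlap. In particular T(0) = −11 (right piece), and solving 2x − 7 = −11 on the left piece gives x = −2 < 0.
So T(−2) = T(0) with −2 ≠ 0, and T is not injective. This x = −2 is the requested value below 0.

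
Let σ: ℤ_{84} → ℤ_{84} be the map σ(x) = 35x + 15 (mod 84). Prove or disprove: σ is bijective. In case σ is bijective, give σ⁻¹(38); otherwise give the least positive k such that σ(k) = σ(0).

12

We have gcd(35, 84) = 7 > 1. Taking s = 0 and t = 12: σ(0) = 15 and σ(12) = 35·12 + 15 = 435 ≡ 15 (mod 84).
So σ(0) = σ(12) while 0 ≠ 12, so σ is not injective, hence not bijective.
Since σ is not bijective, we find the least positive k with σ(k) = σ(0): this means 35k ≡ 0 (mod 84), i.e. 84 ∣ 35k. Since gcd(35, 84) = 7, dividing through by 7 this holds exactly when 12 ∣ 5k, and as gcd(5, 12) = 1, exactly when 12 ∣ k.
The smallest positive such k is 12.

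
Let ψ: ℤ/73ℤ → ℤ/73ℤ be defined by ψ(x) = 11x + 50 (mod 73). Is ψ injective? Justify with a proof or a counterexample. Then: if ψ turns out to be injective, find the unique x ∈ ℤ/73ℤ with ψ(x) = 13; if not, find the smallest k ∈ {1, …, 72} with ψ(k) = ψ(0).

63

Suppose ψ(a) = ψ(b) in ℤ/73ℤ. Then 11a + 50 ≡ 11b + 50 (mod 73), so 11(a − b) ≡ 0 (mod 73).
Since gcd(11, 73) = 1, 11 is invertible modulo 73, hence a − b ≡ 0 (mod 73), i.e. a = b.
So ψ is injective.
We now compute 11⁻¹ mod 73 explicitly. Euclid's algorithm: 73 = 6·11 + 7, 11 = 1·7 + 4, 7 = 1·4 + 3, 4 = 1·3 + 1; back-substituting gives 1 = 20·11 − 3·73, so 11⁻¹ ≡ 20 (mod 73).
Since ψ is injective, we find ψ⁻¹(13): we need 11x ≡ 13 − 50 ≡ 36 (mod 73). Using 11⁻¹ = 20: x ≡ 20·36 = 720 = 9·73 + 63, so x = 63.
Check: ψ(63) = 11·63 + 50 = 743 = 10·73 + 13 ≡ 13 (mod 73).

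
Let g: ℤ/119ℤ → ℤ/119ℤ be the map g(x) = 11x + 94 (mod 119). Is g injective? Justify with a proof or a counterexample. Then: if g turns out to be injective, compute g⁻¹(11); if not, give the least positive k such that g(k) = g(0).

If g(u) = g(v), then 11u ≡ 11v (mod 119). Because gcd(11, 119) = 1, we may cancel 11 to get u ≡ v (mod 119).
Thus g is injective.
We now compute 11⁻¹ mod 119 explicitly. Euclid's algorithm: 119 = 10·11 + 9, 11 = 1·9 + 2, 9 = 4·2 + 1; back-substituting gives 1 = 65·11 − 6·119, so 11⁻¹ ≡ 65 (mod 119).
Since g is injective, we find g⁻¹(11): we need 11x ≡ 11 − 94 ≡ 36 (mod 119). Using 11⁻¹ = 65: x ≡ 65·36 = 2340 = 19·119 + 79, so x = 79.
Check: g(79) = 11·79 + 94 = 963 = 8·119 + 11 ≡ 11 (mod 119).

79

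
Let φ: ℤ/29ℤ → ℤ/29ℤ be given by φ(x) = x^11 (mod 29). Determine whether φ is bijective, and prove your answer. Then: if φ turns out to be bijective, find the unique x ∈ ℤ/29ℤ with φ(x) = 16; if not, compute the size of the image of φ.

24

Since 29 is prime, the nonzero elements of ℤ/29ℤ form a cyclic group of order 28.
As gcd(11, 28) = 1, raising to the 11th power is a bijection on this group: if u^11 ≡ v^11 then (uv^{−1})^11 = 1, and the only element of order dividing gcd(11, 28) = 1 is 1, so u = v.
With φ(0) = 0 this makes φ injective on all of ℤ/29ℤ, hence bijective (finite equal-size domain and codomain). In particular φ is bijective.
Since φ is bijective, we find the preimage of 16. The inverse of x ↦ x^11 on (ℤ/29ℤ)^× is x ↦ x^23, because 11·23 = 253 = 9·28 + 1 ≡ 1 (mod 28) and x^{28} = 1 for x ≠ 0 (Fermat). So φ⁻¹(16) = 16^23 mod 29.
Repeated squaring mod 29: 16^1 ≡ 16, 16^2 ≡ 16² = 256 ≡ 24, 16^4 ≡ 24² = 576 ≡ 25, 16^8 ≡ 25² = 625 ≡ 16, 16^16 ≡ 16² = 256 ≡ 24. Since 23 = 16 + 4 + 2 + 1, 16^23 ≡ 24·25·24·16: 24·25 = 600 ≡ 20, then 20·24 = 480 ≡ 16, then 16·16 = 256 ≡ 24. So 16^23 ≡ 24 (mod 29).
Hence φ⁻¹(16) = 24.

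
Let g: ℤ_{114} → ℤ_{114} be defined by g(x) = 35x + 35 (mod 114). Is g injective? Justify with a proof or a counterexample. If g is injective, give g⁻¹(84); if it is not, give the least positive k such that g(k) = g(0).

47

Recall: g is injective when g(x_1) = g(x_2) forces x_1 = x_2.
Suppose g(x_1) = g(x_2) in ℤ_{114}. Then 35x_1 + 35 ≡ 35x_2 + 35 (mod 114), hence 35(x_1 − x_2) ≡ 0 (mod 114).
Since gcd(35, 114) = 1, 35 is invertible modulo 114, so x_1 − x_2 ≡ 0 (mod 114), i.e. x_1 = x_2.
Hence g is injective.
We now compute 35⁻¹ mod 114 explicitly. Euclid's algorithm: 114 = 3·35 + 9, 35 = 3·9 + 8, 9 = 1·8 + 1; back-substituting gives 1 = 101·35 − 31·114, so 35⁻¹ ≡ 101 (mod 114).
Since g is injective, we compute g⁻¹(84): solve 35x + 35 ≡ 84 (mod 114), i.e. 35x ≡ 49 (mod 114).
Multiplying by 35⁻¹ = 101 gives x ≡ 101·49 = 4949 = 43·114 + 47 ≡ 47 (mod 114).
Check: g(47) = 35·47 + 35 = 1680 = 14·114 + 84 ≡ 84 (mod 114).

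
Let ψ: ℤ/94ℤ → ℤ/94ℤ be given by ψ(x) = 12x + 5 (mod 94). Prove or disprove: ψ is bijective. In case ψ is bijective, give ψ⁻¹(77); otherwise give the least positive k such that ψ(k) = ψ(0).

We have gcd(12, 94) = 2 > 1. Taking x_1 = 0 and x_2 = 47: ψ(0) = 5 and ψ(47) = 12·47 + 5 = 569 ≡ 5 (mod 94).
So ψ(0) = ψ(47) while 0 ≠ 47, therefore ψ is not injective, hence not bijective.
Since ψ is not bijective, we find the least positive k with ψ(k) = ψ(0): this means 12k ≡ 0 (mod 94), i.e. 94 ∣ 12k. Since gcd(12, 94) = 2, dividing through by 2 this holds exactly when 47 ∣ 6k, and as gcd(6, 47) = 1, exactly when 47 ∣ k.
The smallest positive such k is 47.

47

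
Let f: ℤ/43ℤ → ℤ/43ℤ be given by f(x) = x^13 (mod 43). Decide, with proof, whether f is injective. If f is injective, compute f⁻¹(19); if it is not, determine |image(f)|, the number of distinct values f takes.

Since 43 is prime, the nonzero elements of ℤ/43ℤ form a cyclic group of order 42.
As gcd(13, 42) = 1, raising to the 13th power is a bijection on this group: if x_1^13 ≡ x_2^13 then (x_1x_2^{−1})^13 = 1, and the only element of order dividing gcd(13, 42) = 1 is 1, so x_1 = x_2.
With f(0) = 0 this makes f injective on all of ℤ/43ℤ, hence bijective (finite equal-size domain and codomain). In particular f is injective.
Since f is injective, we find the preimage of 19. The inverse of x ↦ x^13 on (ℤ/43ℤ)^× is x ↦ x^13, because 13·13 = 169 = 4·42 + 1 ≡ 1 (mod 42) and x^{42} = 1 for x ≠ 0 (Fermat). So f⁻¹(19) = 19^13 mod 43.
Repeated squaring mod 43: 19^1 ≡ 19, 19^2 ≡ 19² = 361 ≡ 17, 19^4 ≡ 17² = 289 ≡ 31, 19^8 ≡ 31² = 961 ≡ 15. Since 13 = 8 + 4 + 1, 19^13 ≡ 15·31·19: 15·31 = 465 ≡ 35, then 35·19 = 665 ≡ 20. So 19^13 ≡ 20 (mod 43).
Hence f⁻¹(19) = 20.

20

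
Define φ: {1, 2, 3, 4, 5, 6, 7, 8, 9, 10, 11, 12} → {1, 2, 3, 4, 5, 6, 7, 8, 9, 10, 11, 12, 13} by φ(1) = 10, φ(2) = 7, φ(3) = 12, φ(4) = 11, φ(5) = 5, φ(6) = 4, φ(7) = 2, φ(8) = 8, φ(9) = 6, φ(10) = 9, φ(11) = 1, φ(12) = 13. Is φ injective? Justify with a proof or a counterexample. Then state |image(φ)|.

The values φ(1), …, φ(12) are 10, 7, 12, 11, 5, 4, 2, 8, 6, 9, 1, 13 — all distinct.
So φ(u) = φ(v) only when u = v, and φ is injective.
The image of φ is {1, 2, 4, 5, 6, 7, 8, 9, 10, 11, 12, 13}, which has 12 elements.

12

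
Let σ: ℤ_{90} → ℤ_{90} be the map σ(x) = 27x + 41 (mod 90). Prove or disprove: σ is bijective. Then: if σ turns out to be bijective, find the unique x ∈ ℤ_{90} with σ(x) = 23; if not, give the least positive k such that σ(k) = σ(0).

We have gcd(27, 90) = 9 > 1. Taking u = 0 and v = 10: σ(0) = 41 and σ(10) = 27·10 + 41 = 311 ≡ 41 (mod 90).
So σ(0) = σ(10) while 0 ≠ 10, therefore σ is not injective, hence not bijective.
Since σ is not bijective, we find the least positive k with σ(k) = σ(0): this means 27k ≡ 0 (mod 90), i.e. 90 ∣ 27k. Since gcd(27, 90) = 9, dividing through by 9 this holds exactly when 10 ∣ 3k, and as gcd(3, 10) = 1, exactly when 10 ∣ k.
The smallest positive such k is 10.

10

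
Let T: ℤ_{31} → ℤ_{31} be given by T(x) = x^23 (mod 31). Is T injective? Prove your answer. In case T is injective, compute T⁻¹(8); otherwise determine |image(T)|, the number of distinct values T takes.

Since 31 is prime, the nonzero elements of ℤ_{31} form a cyclic group of order 30.
As gcd(23, 30) = 1, raising to the 23rd power is a bijection on this group: if a^23 ≡ b^23 then (ab^{−1})^23 = 1, and the only element of order dividing gcd(23, 30) = 1 is 1, so a = b.
With T(0) = 0 this makes T injective on all of ℤ_{31}, hence bijective (finite equal-size domain and codomain). In particular T is injective.
Since T is injective, we find the preimage of 8. The inverse of x ↦ x^23 on (ℤ_{31})^× is x ↦ x^17, because 23·17 = 391 = 13·30 + 1 ≡ 1 (mod 30) and x^{30} = 1 for x ≠ 0 (Fermat). So T⁻¹(8) = 8^17 mod 31.
Repeated squaring mod 31: 8^1 ≡ 8, 8^2 ≡ 8² = 64 ≡ 2, 8^4 ≡ 2² = 4, 8^8 ≡ 4² = 16, 8^16 ≡ 16² = 256 ≡ 8. Since 17 = 16 + 1, 8^17 ≡ 8·8: 8·8 = 64 ≡ 2. So 8^17 ≡ 2 (mod 31).
Hence T⁻¹(8) = 2.

2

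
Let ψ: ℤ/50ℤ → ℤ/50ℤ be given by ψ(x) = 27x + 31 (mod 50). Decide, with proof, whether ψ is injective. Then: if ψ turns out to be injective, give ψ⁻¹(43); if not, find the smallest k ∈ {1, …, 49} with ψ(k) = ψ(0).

Suppose ψ(x_1) = ψ(x_2) in ℤ/50ℤ. Then 27x_1 + 31 ≡ 27x_2 + 31 (mod 50), hence 27(x_1 − x_2) ≡ 0 (mod 50).
Since gcd(27, 50) = 1, 27 is invertible modulo 50, hence x_1 − x_2 ≡ 0 (mod 50), i.e. x_1 = x_2.
Therefore ψ is injective.
We now compute 27⁻¹ mod 50 explicitly. Euclid's algorithm: 50 = 1·27 + 23, 27 = 1·23 + 4, 23 = 5·4 + 3, 4 = 1·3 + 1; back-substituting gives 1 = 13·27 − 7·50, so 27⁻¹ ≡ 13 (mod 50).
Since ψ is injective, we find ψ⁻¹(43): we need 27x ≡ 43 − 31 ≡ 12 (mod 50). Using 27⁻¹ = 13: x ≡ 13·12 = 156 = 3·50 + 6, so x = 6.
Check: ψ(6) = 27·6 + 31 = 193 = 3·50 + 43 ≡ 43 (mod 50).

6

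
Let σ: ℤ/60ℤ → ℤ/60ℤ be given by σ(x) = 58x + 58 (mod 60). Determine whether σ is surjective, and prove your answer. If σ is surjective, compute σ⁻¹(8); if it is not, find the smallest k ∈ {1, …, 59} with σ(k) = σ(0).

30

Since gcd(58, 60) = 2, we have 58x ≡ 0 (mod 2) for all x, so σ(x) ≡ 0 (mod 2).
But 1 ≢ 0 (mod 2), so 1 ∈ ℤ/60ℤ has no preimage. Thus σ is not surjective.
Since σ is not surjective, we find the least positive k with σ(k) = σ(0): this means 58k ≡ 0 (mod 60), i.e. 60 ∣ 58k. Since gcd(58, 60) = 2, dividing through by 2 this holds exactly when 30 ∣ 29k, and as gcd(29, 30) = 1, exactly when 30 ∣ k.
The smallest positive such k is 30.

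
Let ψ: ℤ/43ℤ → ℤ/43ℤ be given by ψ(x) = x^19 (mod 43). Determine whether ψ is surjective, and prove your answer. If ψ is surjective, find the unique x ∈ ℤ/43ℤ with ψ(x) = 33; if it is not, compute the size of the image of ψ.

20

Since 43 is prime, the nonzero elements of ℤ/43ℤ form a cyclic group of order 42.
As gcd(19, 42) = 1, raising to the 19th power is a bijection on this group: if a^19 ≡ b^19 then (ab^{−1})^19 = 1, and the only element of order dividing gcd(19, 42) = 1 is 1, so a = b.
With ψ(0) = 0 this makes ψ injective on all of ℤ/43ℤ, hence bijective (finite equal-size domain and codomain). In particular ψ is surjective.
Since ψ is surjective, we find the preimage of 33. The inverse of x ↦ x^19 on (ℤ/43ℤ)^× is x ↦ x^31, because 19·31 = 589 = 14·42 + 1 ≡ 1 (mod 42) and x^{42} = 1 for x ≠ 0 (Fermat). So ψ⁻¹(33) = 33^31 mod 43.
Repeated squaring mod 43: 33^1 ≡ 33, 33^2 ≡ 33² = 1089 ≡ 14, 33^4 ≡ 14² = 196 ≡ 24, 33^8 ≡ 24² = 576 ≡ 17, 33^16 ≡ 17² = 289 ≡ 31. Since 31 = 16 + 8 + 4 + 2 + 1, 33^31 ≡ 31·17·24·14·33: 31·17 = 527 ≡ 11, then 11·24 = 264 ≡ 6, then 6·14 = 84 ≡ 41, then 41·33 = 1353 ≡ 20. So 33^31 ≡ 20 (mod 43).
Hence ψ⁻¹(33) = 20.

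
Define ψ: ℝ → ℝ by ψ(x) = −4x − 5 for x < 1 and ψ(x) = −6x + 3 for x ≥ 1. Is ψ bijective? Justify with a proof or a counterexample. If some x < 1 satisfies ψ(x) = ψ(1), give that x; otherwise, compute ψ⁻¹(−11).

-1/2

Both pieces are strictly decreasing (slopes −4 and −6), so each is injective on its own interval.
The left piece maps (−∞, 1) onto (−9, ∞); the right piece maps [1, ∞) onto (−∞, −3].
These images overlap. In particular ψ(1) = −3 (right piece), and solving −4x − 5 = −3 on the left piece gives x = −1/2 < 1.
So ψ(−1/2) = ψ(1) with −1/2 ≠ 1, and ψ is not injective, hence not bijective. This x = −1/2 is the requested value below 1.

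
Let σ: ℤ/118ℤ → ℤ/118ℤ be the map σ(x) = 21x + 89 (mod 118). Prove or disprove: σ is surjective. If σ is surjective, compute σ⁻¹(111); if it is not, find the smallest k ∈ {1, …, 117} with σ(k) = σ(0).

Since gcd(21, 118) = 1, 21 is invertible modulo 118. Euclid's algorithm: 118 = 5·21 + 13, 21 = 1·13 + 8, 13 = 1·8 + 5, 8 = 1·5 + 3, 5 = 1·3 + 2, 3 = 1·2 + 1; back-substituting gives 1 = 45·21 − 8·118, so 21⁻¹ ≡ 45 (mod 118).
For any y ∈ ℤ/118ℤ, x = 45(y − 89) mod 118 satisfies σ(x) = 21·45(y − 89) + 89 ≡ y (since 21·45 ≡ 1 mod 118). So every y has a preimage.
Thus σ is surjective.
Since σ is surjective, we find σ⁻¹(111): we need 21x ≡ 111 − 89 ≡ 22 (mod 118). Using 21⁻¹ = 45: x ≡ 45·22 = 990 = 8·118 + 46, so x = 46.
Check: σ(46) = 21·46 + 89 = 1055 = 8·118 + 111 ≡ 111 (mod 118).

46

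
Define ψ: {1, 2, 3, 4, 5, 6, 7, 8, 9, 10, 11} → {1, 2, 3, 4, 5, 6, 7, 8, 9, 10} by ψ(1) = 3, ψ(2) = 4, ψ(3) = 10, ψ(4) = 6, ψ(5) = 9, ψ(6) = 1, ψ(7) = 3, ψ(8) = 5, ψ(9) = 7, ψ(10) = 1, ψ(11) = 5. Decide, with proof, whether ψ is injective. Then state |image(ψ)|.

8

ψ(1) = 3 = ψ(7) with 1 ≠ 7, so ψ is not injective.
The image of ψ is {1, 3, 4, 5, 6, 7, 9, 10}, which has 8 elements.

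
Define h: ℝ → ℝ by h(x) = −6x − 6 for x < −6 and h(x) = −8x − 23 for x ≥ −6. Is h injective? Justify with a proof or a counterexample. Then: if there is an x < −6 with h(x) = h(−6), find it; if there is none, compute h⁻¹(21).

-11/2

Both pieces are strictly decreasing (slopes −6 and −8), so each is injective on its own interval.
The left piece maps (−∞, −6) onto (30, ∞); the right piece maps [−6, ∞) onto (−∞, 25].
These images are disjoint, so no value is attained by both pieces. Hence h is injective.
Because the two images are disjoint, no x < −6 has h(x) = h(−6), so we compute h⁻¹(21): 21 lies in (−∞, 25], so solve −8x − 23 = 21: x = (21 + 23)/(−8) = −11/2.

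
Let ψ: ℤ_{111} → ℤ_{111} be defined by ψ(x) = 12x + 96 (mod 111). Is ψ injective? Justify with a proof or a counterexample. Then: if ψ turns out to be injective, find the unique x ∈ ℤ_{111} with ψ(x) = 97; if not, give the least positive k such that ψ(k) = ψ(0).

37

Recall that injectivity means: for all x_1, x_2 in the domain, ψ(x_1) = ψ(x_2) implies x_1 = x_2.
We have gcd(12, 111) = 3 > 1. Taking x_1 = 0 and x_2 = 37: ψ(0) = 96 and ψ(37) = 12·37 + 96 = 540 ≡ 96 (mod 111).
So ψ(0) = ψ(37) while 0 ≠ 37, hence ψ is not injective.
Since ψ is not injective, we find the least positive k with ψ(k) = ψ(0): this means 12k ≡ 0 (mod 111), i.e. 111 ∣ 12k. Since gcd(12, 111) = 3, dividing through by 3 this holds exactly when 37 ∣ 4k, and as gcd(4, 37) = 1, exactly when 37 ∣ k.
The smallest positive such k is 37.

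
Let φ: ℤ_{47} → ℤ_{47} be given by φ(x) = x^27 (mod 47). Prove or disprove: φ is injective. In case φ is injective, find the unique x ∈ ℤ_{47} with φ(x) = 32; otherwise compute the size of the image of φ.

Since 47 is prime, the nonzero elements of ℤ_{47} form a cyclic group of order 46.
As gcd(27, 46) = 1, raising to the 27th power is a bijection on this group: if x_1^27 ≡ x_2^27 then (x_1x_2^{−1})^27 = 1, and the only element of order dividing gcd(27, 46) = 1 is 1, so x_1 = x_2.
With φ(0) = 0 this makes φ injective on all of ℤ_{47}, hence bijective (finite equal-size domain and codomain). In particular φ is injective.
Since φ is injective, we find the preimage of 32. The inverse of x ↦ x^27 on (ℤ_{47})^× is x ↦ x^29, because 27·29 = 783 = 17·46 + 1 ≡ 1 (mod 46) and x^{46} = 1 for x ≠ 0 (Fermat). So φ⁻¹(32) = 32^29 mod 47.
Repeated squaring mod 47: 32^1 ≡ 32, 32^2 ≡ 32² = 1024 ≡ 37, 32^4 ≡ 37² = 1369 ≡ 6, 32^8 ≡ 6² = 36, 32^16 ≡ 36² = 1296 ≡ 27. Since 29 = 16 + 8 + 4 + 1, 32^29 ≡ 27·36·6·32: 27·36 = 972 ≡ 32, then 32·6 = 192 ≡ 4, then 4·32 = 128 ≡ 34. So 32^29 ≡ 34 (mod 47).
Hence φ⁻¹(32) = 34.

34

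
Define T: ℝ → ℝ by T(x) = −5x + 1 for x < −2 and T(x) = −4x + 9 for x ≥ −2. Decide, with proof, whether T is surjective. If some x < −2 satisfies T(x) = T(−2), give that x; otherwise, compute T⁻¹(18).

Both pieces are strictly decreasing (slopes −5 and −4), so each is injective on its own interval.
The left piece maps (−∞, −2) onto (11, ∞); the right piece maps [−2, ∞) onto (−∞, 17].
The union (11, ∞) ∪ (−∞, 17] covers ℝ, so T is surjective.
For the follow-up: the images overlap, so an x < −2 with T(x) = T(−2) exists. T(−2) = 17; solving −5x + 1 = 17 for x < −2 gives x = (17 − 1)/(−5) = −16/5.

-16/5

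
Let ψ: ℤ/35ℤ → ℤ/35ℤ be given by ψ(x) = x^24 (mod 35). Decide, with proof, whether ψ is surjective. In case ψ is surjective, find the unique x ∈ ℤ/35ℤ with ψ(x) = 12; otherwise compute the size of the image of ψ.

4

ψ(1) = 1^24 = 1.
ψ(2): Repeated squaring mod 35: 2^1 ≡ 2, 2^2 ≡ 2² = 4, 2^4 ≡ 4² = 16, 2^8 ≡ 16² = 256 ≡ 11, 2^16 ≡ 11² = 121 ≡ 16. Since 24 = 16 + 8, 2^24 ≡ 16·11: 16·11 = 176 ≡ 1. So 2^24 ≡ 1 (mod 35).
So ψ(1) = ψ(2) = 1 while 1 ≠ 2, therefore ψ is not injective.
A non-injective map from the 35-element set ℤ/35ℤ to itself takes at most 34 distinct values, so it cannot be surjective. So ψ is not surjective.
Since ψ is not surjective, we determine |image(ψ)|. Computing x^24 mod 35 for each x (by repeated squaring, reducing mod 35 at every step), the values ψ(0), ψ(1), …, ψ(34) are: 0, 1, 1, 1, 1, 15, 1, 21, 1, 1, 15, 1, 1, 1, 21, 15, 1, 1, 1, 1, 15, 21, 1, 1, 1, 15, 1, 1, 21, 1, 15, 1, 1, 1, 1.
The distinct values are {0, 1, 15, 21}; there are 4 of them.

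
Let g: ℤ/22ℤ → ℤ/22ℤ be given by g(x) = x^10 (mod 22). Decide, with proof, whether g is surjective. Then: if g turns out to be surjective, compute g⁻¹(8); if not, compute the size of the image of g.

g(1) = 1^10 = 1.
g(3): Repeated squaring mod 22: 3^1 ≡ 3, 3^2 ≡ 3² = 9, 3^4 ≡ 9² = 81 ≡ 15, 3^8 ≡ 15² = 225 ≡ 5. Since 10 = 8 + 2, 3^10 ≡ 5·9: 5·9 = 45 ≡ 1. So 3^10 ≡ 1 (mod 22).
So g(1) = g(3) = 1 while 1 ≠ 3, hence g is not injective.
A non-injective map from the 22-element set ℤ/22ℤ to itself takes at most 21 distinct values, so it cannot be surjective. So g is not surjective.
Since g is not surjective, we determine |image(g)|. Computing x^10 mod 22 for each x (by repeated squaring, reducing mod 22 at every step), the values g(0), g(1), …, g(21) are: 0, 1, 12, 1, 12, 1, 12, 1, 12, 1, 12, 11, 12, 1, 12, 1, 12, 1, 12, 1, 12, 1.
The distinct values are {0, 1, 11, 12}; there are 4 of them.

4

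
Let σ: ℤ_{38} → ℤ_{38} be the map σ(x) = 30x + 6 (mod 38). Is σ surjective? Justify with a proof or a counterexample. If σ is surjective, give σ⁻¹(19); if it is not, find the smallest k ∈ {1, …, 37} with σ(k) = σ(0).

Since gcd(30, 38) = 2, we have 30x ≡ 0 (mod 2) for all x, so σ(x) ≡ 0 (mod 2).
But 1 ≢ 0 (mod 2), so 1 ∈ ℤ_{38} has no preimage. Therefore σ is not surjective.
Since σ is not surjective, we find the least positive k with σ(k) = σ(0): this means 30k ≡ 0 (mod 38), i.e. 38 ∣ 30k. Since gcd(30, 38) = 2, dividing through by 2 this holds exactly when 19 ∣ 15k, and as gcd(15, 19) = 1, exactly when 19 ∣ k.
The smallest positive such k is 19.

19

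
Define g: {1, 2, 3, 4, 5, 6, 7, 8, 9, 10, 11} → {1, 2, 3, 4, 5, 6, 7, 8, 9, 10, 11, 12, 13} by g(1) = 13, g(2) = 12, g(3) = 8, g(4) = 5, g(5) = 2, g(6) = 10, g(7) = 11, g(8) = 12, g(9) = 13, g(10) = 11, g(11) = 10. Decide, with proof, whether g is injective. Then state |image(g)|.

7

g(2) = 12 = g(8) with 2 ≠ 8, so g is not injective.
The image of g is {2, 5, 8, 10, 11, 12, 13}, which has 7 elements.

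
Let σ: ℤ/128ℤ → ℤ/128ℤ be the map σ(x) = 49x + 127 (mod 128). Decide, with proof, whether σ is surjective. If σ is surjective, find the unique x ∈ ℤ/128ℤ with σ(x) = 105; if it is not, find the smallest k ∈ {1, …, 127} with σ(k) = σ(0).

10

Since gcd(49, 128) = 1, 49 is invertible modulo 128. Euclid's algorithm: 128 = 2·49 + 30, 49 = 1·30 + 19, 30 = 1·19 + 11, 19 = 1·11 + 8, 11 = 1·8 + 3, 8 = 2·3 + 2, 3 = 1·2 + 1; back-substituting gives 1 = 81·49 − 31·128, so 49⁻¹ ≡ 81 (mod 128).
Then y ↦ 81(y − 127) is a two-sided inverse to σ, so every y ∈ ℤ/128ℤ has a preimage.
Therefore σ is surjective.
Since σ is surjective, we compute σ⁻¹(105): solve 49x + 127 ≡ 105 (mod 128), i.e. 49x ≡ 106 (mod 128).
Multiplying by 49⁻¹ = 81 gives x ≡ 81·106 = 8586 = 67·128 + 10 ≡ 10 (mod 128).
Check: σ(10) = 49·10 + 127 = 617 = 4·128 + 105 ≡ 105 (mod 128).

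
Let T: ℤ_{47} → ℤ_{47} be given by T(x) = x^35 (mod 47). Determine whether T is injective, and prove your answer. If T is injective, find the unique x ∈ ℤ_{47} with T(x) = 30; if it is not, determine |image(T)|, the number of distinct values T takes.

40

Since 47 is prime, the nonzero elements of ℤ_{47} form a cyclic group of order 46.
As gcd(35, 46) = 1, raising to the 35th power is a bijection on this group: if a^35 ≡ b^35 then (ab^{−1})^35 = 1, and the only element of order dividing gcd(35, 46) = 1 is 1, so a = b.
With T(0) = 0 this makes T injective on all of ℤ_{47}, hence bijective (finite equal-size domain and codomain). In particular T is injective.
Since T is injective, we find the preimage of 30. The inverse of x ↦ x^35 on (ℤ_{47})^× is x ↦ x^25, because 35·25 = 875 = 19·46 + 1 ≡ 1 (mod 46) and x^{46} = 1 for x ≠ 0 (Fermat). So T⁻¹(30) = 30^25 mod 47.
Repeated squaring mod 47: 30^1 ≡ 30, 30^2 ≡ 30² = 900 ≡ 7, 30^4 ≡ 7² = 49 ≡ 2, 30^8 ≡ 2² = 4, 30^16 ≡ 4² = 16. Since 25 = 16 + 8 + 1, 30^25 ≡ 16·4·30: 16·4 = 64 ≡ 17, then 17·30 = 510 ≡ 40. So 30^25 ≡ 40 (mod 47).
Hence T⁻¹(30) = 40.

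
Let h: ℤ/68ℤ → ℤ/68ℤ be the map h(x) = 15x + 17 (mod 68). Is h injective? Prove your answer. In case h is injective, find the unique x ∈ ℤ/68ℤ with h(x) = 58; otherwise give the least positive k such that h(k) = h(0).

39

Suppose h(x_1) = h(x_2) in ℤ/68ℤ. Then 15x_1 + 17 ≡ 15x_2 + 17 (mod 68), therefore 15(x_1 − x_2) ≡ 0 (mod 68).
Since gcd(15, 68) = 1, 15 is invertible modulo 68, so x_1 − x_2 ≡ 0 (mod 68), i.e. x_1 = x_2.
Thus h is injective.
We now compute 15⁻¹ mod 68 explicitly. Euclid's algorithm: 68 = 4·15 + 8, 15 = 1·8 + 7, 8 = 1·7 + 1; back-substituting gives 1 = 59·15 − 13·68, so 15⁻¹ ≡ 59 (mod 68).
Since h is injective, we find h⁻¹(58): we need 15x ≡ 58 − 17 ≡ 41 (mod 68). Using 15⁻¹ = 59: x ≡ 59·41 = 2419 = 35·68 + 39, so x = 39.
Check: h(39) = 15·39 + 17 = 602 = 8·68 + 58 ≡ 58 (mod 68).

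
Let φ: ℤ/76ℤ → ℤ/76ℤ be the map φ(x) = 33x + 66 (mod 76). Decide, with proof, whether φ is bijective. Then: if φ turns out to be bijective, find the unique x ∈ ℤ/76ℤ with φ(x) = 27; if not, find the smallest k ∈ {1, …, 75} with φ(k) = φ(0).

61

Recall: injectivity means: for all s, t in the domain, φ(s) = φ(t) implies s = t.
Suppose φ(s) = φ(t) in ℤ/76ℤ. Then 33s + 66 ≡ 33t + 66 (mod 76), thus 33(s − t) ≡ 0 (mod 76).
Since gcd(33, 76) = 1, 33 is invertible modulo 76, therefore s − t ≡ 0 (mod 76), i.e. s = t.
We now compute 33⁻¹ mod 76 explicitly. Euclid's algorithm: 76 = 2·33 + 10, 33 = 3·10 + 3, 10 = 3·3 + 1; back-substituting gives 1 = 53·33 − 23·76, so 33⁻¹ ≡ 53 (mod 76).
Then y ↦ 53(y − 66) is a two-sided inverse to φ, so every y ∈ ℤ/76ℤ has a preimage.
Hence φ is bijective.
Since φ is bijective, we find φ⁻¹(27): we need 33x ≡ 27 − 66 ≡ 37 (mod 76). Using 33⁻¹ = 53: x ≡ 53·37 = 1961 = 25·76 + 61, so x = 61.
Check: φ(61) = 33·61 + 66 = 2079 = 27·76 + 27 ≡ 27 (mod 76).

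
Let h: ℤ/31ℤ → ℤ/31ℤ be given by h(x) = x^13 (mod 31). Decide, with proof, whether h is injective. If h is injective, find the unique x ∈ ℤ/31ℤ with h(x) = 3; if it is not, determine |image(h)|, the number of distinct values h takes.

Since 31 is prime, the nonzero elements of ℤ/31ℤ form a cyclic group of order 30.
As gcd(13, 30) = 1, raising to the 13th power is a bijection on this group: if a^13 ≡ b^13 then (ab^{−1})^13 = 1, and the only element of order dividing gcd(13, 30) = 1 is 1, so a = b.
With h(0) = 0 this makes h injective on all of ℤ/31ℤ, hence bijective (finite equal-size domain and codomain). In particular h is injective.
Since h is injective, we find the preimage of 3. The inverse of x ↦ x^13 on (ℤ/31ℤ)^× is x ↦ x^7, because 13·7 = 91 = 3·30 + 1 ≡ 1 (mod 30) and x^{30} = 1 for x ≠ 0 (Fermat). So h⁻¹(3) = 3^7 mod 31.
Repeated squaring mod 31: 3^1 ≡ 3, 3^2 ≡ 3² = 9, 3^4 ≡ 9² = 81 ≡ 19. Since 7 = 4 + 2 + 1, 3^7 ≡ 19·9·3: 19·9 = 171 ≡ 16, then 16·3 = 48 ≡ 17. So 3^7 ≡ 17 (mod 31).
Hence h⁻¹(3) = 17.

17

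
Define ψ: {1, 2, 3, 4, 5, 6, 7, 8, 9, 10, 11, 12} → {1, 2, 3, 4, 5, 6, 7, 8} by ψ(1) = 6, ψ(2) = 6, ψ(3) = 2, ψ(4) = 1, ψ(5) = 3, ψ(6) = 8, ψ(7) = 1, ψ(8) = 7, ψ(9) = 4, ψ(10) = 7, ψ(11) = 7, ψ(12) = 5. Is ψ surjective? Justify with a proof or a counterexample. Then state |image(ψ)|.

8

Every element of the codomain has a preimage: 1 = ψ(4), 2 = ψ(3), 3 = ψ(5), 4 = ψ(9), 5 = ψ(12), 6 = ψ(1), 7 = ψ(8), 8 = ψ(6).
So ψ is surjective.
The image of ψ is {1, 2, 3, 4, 5, 6, 7, 8}, which has 8 elements.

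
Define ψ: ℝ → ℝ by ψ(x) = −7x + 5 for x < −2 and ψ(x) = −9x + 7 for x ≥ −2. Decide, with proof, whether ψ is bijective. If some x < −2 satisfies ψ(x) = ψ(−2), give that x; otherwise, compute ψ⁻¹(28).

Both pieces are strictly decreasing (slopes −7 and −9), so each is injective on its own interval.
The left piece maps (−∞, −2) onto (19, ∞); the right piece maps [−2, ∞) onto (−∞, 25].
These images overlap. In particular ψ(−2) = 25 (right piece), and solving −7x + 5 = 25 on the left piece gives x = −20/7 < −2.
So ψ(−20/7) = ψ(−2) with −20/7 ≠ −2, and ψ is not injective, hence not bijective. This x = −20/7 is the requested value below −2.

-20/7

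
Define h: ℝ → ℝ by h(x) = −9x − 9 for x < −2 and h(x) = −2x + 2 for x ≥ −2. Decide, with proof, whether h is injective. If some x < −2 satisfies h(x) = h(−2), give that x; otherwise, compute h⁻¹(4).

Both pieces are strictly decreasing (slopes −9 and −2), so each is injective on its own interval.
The left piece maps (−∞, −2) onto (9, ∞); the right piece maps [−2, ∞) onto (−∞, 6].
These images are disjoint, so no value is attained by both pieces. Hence h is injective.
Because the two images are disjoint, no x < −2 has h(x) = h(−2), so we compute h⁻¹(4): 4 lies in (−∞, 6], so solve −2x + 2 = 4: x = (4 − 2)/(−2) = −1.

-1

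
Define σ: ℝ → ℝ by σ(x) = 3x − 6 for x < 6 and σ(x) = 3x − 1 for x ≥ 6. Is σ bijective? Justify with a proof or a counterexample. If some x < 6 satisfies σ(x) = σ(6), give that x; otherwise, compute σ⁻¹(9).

5

Both pieces are strictly increasing (slopes 3 and 3), so each is injective on its own interval.
The left piece maps (−∞, 6) onto (−∞, 12); the right piece maps [6, ∞) onto [17, ∞).
The images leave a gap (12 has no preimage), so σ is not surjective, hence not bijective.
Because the two images are disjoint, no x < 6 has σ(x) = σ(6), so we compute σ⁻¹(9): 9 lies in (−∞, 12), so solve 3x − 6 = 9: x = (9 + 6)/3 = 5.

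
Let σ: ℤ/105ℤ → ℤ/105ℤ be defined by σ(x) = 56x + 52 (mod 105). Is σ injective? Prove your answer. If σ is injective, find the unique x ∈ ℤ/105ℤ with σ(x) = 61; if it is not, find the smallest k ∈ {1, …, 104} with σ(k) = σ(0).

We have gcd(56, 105) = 7 > 1. Taking s = 0 and t = 15: σ(0) = 52 and σ(15) = 56·15 + 52 = 892 ≡ 52 (mod 105).
So σ(0) = σ(15) while 0 ≠ 15, thus σ is not injective.
Since σ is not injective, we find the least positive k with σ(k) = σ(0): this means 56k ≡ 0 (mod 105), i.e. 105 ∣ 56k. Since gcd(56, 105) = 7, dividing through by 7 this holds exactly when 15 ∣ 8k, and as gcd(8, 15) = 1, exactly when 15 ∣ k.
The smallest positive such k is 15.

15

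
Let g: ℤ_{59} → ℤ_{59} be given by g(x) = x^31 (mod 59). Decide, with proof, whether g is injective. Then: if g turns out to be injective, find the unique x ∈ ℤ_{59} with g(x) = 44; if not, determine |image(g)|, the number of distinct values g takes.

30

Since 59 is prime, the nonzero elements of ℤ_{59} form a cyclic group of order 58.
As gcd(31, 58) = 1, raising to the 31st power is a bijection on this group: if x_1^31 ≡ x_2^31 then (x_1x_2^{−1})^31 = 1, and the only element of order dividing gcd(31, 58) = 1 is 1, so x_1 = x_2.
With g(0) = 0 this makes g injective on all of ℤ_{59}, hence bijective (finite equal-size domain and codomain). In particular g is injective.
Since g is injective, we find the preimage of 44. The inverse of x ↦ x^31 on (ℤ_{59})^× is x ↦ x^15, because 31·15 = 465 = 8·58 + 1 ≡ 1 (mod 58) and x^{58} = 1 for x ≠ 0 (Fermat). So g⁻¹(44) = 44^15 mod 59.
Repeated squaring mod 59: 44^1 ≡ 44, 44^2 ≡ 44² = 1936 ≡ 48, 44^4 ≡ 48² = 2304 ≡ 3, 44^8 ≡ 3² = 9. Since 15 = 8 + 4 + 2 + 1, 44^15 ≡ 9·3·48·44: 9·3 = 27, then 27·48 = 1296 ≡ 57, then 57·44 = 2508 ≡ 30. So 44^15 ≡ 30 (mod 59).
Hence g⁻¹(44) = 30.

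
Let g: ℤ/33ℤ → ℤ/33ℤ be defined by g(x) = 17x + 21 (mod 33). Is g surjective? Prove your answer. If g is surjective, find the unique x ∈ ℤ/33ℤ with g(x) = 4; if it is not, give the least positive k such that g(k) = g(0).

32

By definition, g is surjective if every y in the codomain equals g(x) for some x in the domain.
Since gcd(17, 33) = 1, 17 is invertible modulo 33. Euclid's algorithm: 33 = 1·17 + 16, 17 = 1·16 + 1; back-substituting gives 1 = 2·17 − 1·33, so 17⁻¹ ≡ 2 (mod 33).
For any y ∈ ℤ/33ℤ, x = 2(y − 21) mod 33 satisfies g(x) = 17·2(y − 21) + 21 ≡ y (since 17·2 ≡ 1 mod 33). So every y has a preimage.
So g is surjective.
Since g is surjective, we compute g⁻¹(4): solve 17x + 21 ≡ 4 (mod 33), i.e. 17x ≡ 16 (mod 33).
Multiplying by 17⁻¹ = 2 gives x ≡ 2·16 = 32 ≡ 32 (mod 33).
Check: g(32) = 17·32 + 21 = 565 = 17·33 + 4 ≡ 4 (mod 33).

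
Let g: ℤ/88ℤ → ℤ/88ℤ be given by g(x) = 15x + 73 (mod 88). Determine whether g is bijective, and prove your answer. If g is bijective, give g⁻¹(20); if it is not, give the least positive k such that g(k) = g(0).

Suppose g(s) = g(t) in ℤ/88ℤ. Then 15s + 73 ≡ 15t + 73 (mod 88), thus 15(s − t) ≡ 0 (mod 88).
Since gcd(15, 88) = 1, 15 is invertible modulo 88, thus s − t ≡ 0 (mod 88), i.e. s = t.
We now compute 15⁻¹ mod 88 explicitly. Euclid's algorithm: 88 = 5·15 + 13, 15 = 1·13 + 2, 13 = 6·2 + 1; back-substituting gives 1 = 47·15 − 8·88, so 15⁻¹ ≡ 47 (mod 88).
For any y ∈ ℤ/88ℤ, x = 47(y − 73) mod 88 satisfies g(x) = 15·47(y − 73) + 73 ≡ y (since 15·47 ≡ 1 mod 88). So every y has a preimage.
Thus g is bijective.
Since g is bijective, we compute g⁻¹(20): solve 15x + 73 ≡ 20 (mod 88), i.e. 15x ≡ 35 (mod 88).
Multiplying by 15⁻¹ = 47 gives x ≡ 47·35 = 1645 = 18·88 + 61 ≡ 61 (mod 88).
Check: g(61) = 15·61 + 73 = 988 = 11·88 + 20 ≡ 20 (mod 88).

61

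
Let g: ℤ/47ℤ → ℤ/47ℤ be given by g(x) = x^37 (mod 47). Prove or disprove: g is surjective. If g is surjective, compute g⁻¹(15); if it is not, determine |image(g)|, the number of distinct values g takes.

43

Since 47 is prime, the nonzero elements of ℤ/47ℤ form a cyclic group of order 46.
As gcd(37, 46) = 1, raising to the 37th power is a bijection on this group: if a^37 ≡ b^37 then (ab^{−1})^37 = 1, and the only element of order dividing gcd(37, 46) = 1 is 1, so a = b.
With g(0) = 0 this makes g injective on all of ℤ/47ℤ, hence bijective (finite equal-size domain and codomain). In particular g is surjective.
Since g is surjective, we find the preimage of 15. The inverse of x ↦ x^37 on (ℤ/47ℤ)^× is x ↦ x^5, because 37·5 = 185 = 4·46 + 1 ≡ 1 (mod 46) and x^{46} = 1 for x ≠ 0 (Fermat). So g⁻¹(15) = 15^5 mod 47.
Repeated squaring mod 47: 15^1 ≡ 15, 15^2 ≡ 15² = 225 ≡ 37, 15^4 ≡ 37² = 1369 ≡ 6. Since 5 = 4 + 1, 15^5 ≡ 6·15: 6·15 = 90 ≡ 43. So 15^5 ≡ 43 (mod 47).
Hence g⁻¹(15) = 43.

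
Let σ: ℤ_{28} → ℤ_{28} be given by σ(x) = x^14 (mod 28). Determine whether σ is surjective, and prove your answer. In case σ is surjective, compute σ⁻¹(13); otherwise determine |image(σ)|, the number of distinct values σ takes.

8

σ(6): Repeated squaring mod 28: 6^1 ≡ 6, 6^2 ≡ 6² = 36 ≡ 8, 6^4 ≡ 8² = 64 ≡ 8, 6^8 ≡ 8² = 64 ≡ 8. Since 14 = 8 + 4 + 2, 6^14 ≡ 8·8·8: 8·8 = 64 ≡ 8, then 8·8 = 64 ≡ 8. So 6^14 ≡ 8 (mod 28).
σ(8): Repeated squaring mod 28: 8^1 ≡ 8, 8^2 ≡ 8² = 64 ≡ 8, 8^4 ≡ 8² = 64 ≡ 8, 8^8 ≡ 8² = 64 ≡ 8. Since 14 = 8 + 4 + 2, 8^14 ≡ 8·8·8: 8·8 = 64 ≡ 8, then 8·8 = 64 ≡ 8. So 8^14 ≡ 8 (mod 28).
So σ(6) = σ(8) = 8 while 6 ≠ 8, thus σ is not injective.
A non-injective map from the 28-element set ℤ_{28} to itself takes at most 27 distinct values, so it cannot be surjective. Hence σ is not surjective.
Since σ is not surjective, we determine |image(σ)|. Computing x^14 mod 28 for each x (by repeated squaring, reducing mod 28 at every step), the values σ(0), σ(1), …, σ(27) are: 0, 1, 4, 9, 16, 25, 8, 21, 8, 25, 16, 9, 4, 1, 0, 1, 4, 9, 16, 25, 8, 21, 8, 25, 16, 9, 4, 1.
The distinct values are {0, 1, 4, 8, 9, 16, 21, 25}; there are 8 of them.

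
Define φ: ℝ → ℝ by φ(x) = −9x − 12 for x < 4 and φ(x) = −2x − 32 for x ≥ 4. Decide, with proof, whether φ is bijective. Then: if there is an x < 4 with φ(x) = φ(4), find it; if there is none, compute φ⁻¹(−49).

Both pieces are strictly decreasing (slopes −9 and −2), so each is injective on its own interval.
The left piece maps (−∞, 4) onto (−48, ∞); the right piece maps [4, ∞) onto (−∞, −40].
These images overlap. In particular φ(4) = −40 (right piece), and solving −9x − 12 = −40 on the left piece gives x = 28/9 < 4.
So φ(28/9) = φ(4) with 28/9 ≠ 4, and φ is not injective, hence not bijective. This x = 28/9 is the requested value below 4.

28/9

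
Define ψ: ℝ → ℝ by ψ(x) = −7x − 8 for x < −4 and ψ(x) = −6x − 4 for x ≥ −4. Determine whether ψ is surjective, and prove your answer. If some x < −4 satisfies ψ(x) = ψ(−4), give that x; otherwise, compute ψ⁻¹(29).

Both pieces are strictly decreasing (slopes −7 and −6), so each is injective on its own interval.
The left piece maps (−∞, −4) onto (20, ∞); the right piece maps [−4, ∞) onto (−∞, 20].
These images together cover ℝ, so ψ is surjective.
Because the two images are disjoint, no x < −4 has ψ(x) = ψ(−4), so we compute ψ⁻¹(29): 29 lies in (20, ∞), so solve −7x − 8 = 29: x = (29 + 8)/(−7) = −37/7.

-37/7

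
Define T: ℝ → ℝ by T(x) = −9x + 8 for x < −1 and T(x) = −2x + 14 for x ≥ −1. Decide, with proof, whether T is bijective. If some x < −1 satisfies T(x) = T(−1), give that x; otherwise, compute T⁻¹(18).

Both pieces are strictly decreasing (slopes −9 and −2), so each is injective on its own interval.
The left piece maps (−∞, −1) onto (17, ∞); the right piece maps [−1, ∞) onto (−∞, 16].
The images leave a gap (17 has no preimage), so T is not surjective, hence not bijective.
Because the two images are disjoint, no x < −1 has T(x) = T(−1), so we compute T⁻¹(18): 18 lies in (17, ∞), so solve −9x + 8 = 18: x = (18 − 8)/(−9) = −10/9.

-10/9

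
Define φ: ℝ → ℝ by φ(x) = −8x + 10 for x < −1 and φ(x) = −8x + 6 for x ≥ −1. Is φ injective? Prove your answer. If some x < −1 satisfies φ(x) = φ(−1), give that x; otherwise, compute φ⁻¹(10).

Both pieces are strictly decreasing (slopes −8 and −8), so each is injective on its own interval.
The left piece maps (−∞, −1) onto (18, ∞); the right piece maps [−1, ∞) onto (−∞, 14].
These images are disjoint, so no value is attained by both pieces. Thus φ is injective.
Because the two images are disjoint, no x < −1 has φ(x) = φ(−1), so we compute φ⁻¹(10): 10 lies in (−∞, 14], so solve −8x + 6 = 10: x = (10 − 6)/(−8) = −1/2.

-1/2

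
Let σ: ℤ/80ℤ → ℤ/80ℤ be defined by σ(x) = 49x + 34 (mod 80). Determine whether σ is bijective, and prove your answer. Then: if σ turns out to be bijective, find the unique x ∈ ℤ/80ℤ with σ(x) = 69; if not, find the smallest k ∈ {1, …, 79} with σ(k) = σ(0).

35

If σ(u) = σ(v), then 49u ≡ 49v (mod 80). Because gcd(49, 80) = 1, we may cancel 49 to get u ≡ v (mod 80).
We now compute 49⁻¹ mod 80 explicitly. Euclid's algorithm: 80 = 1·49 + 31, 49 = 1·31 + 18, 31 = 1·18 + 13, 18 = 1·13 + 5, 13 = 2·5 + 3, 5 = 1·3 + 2, 3 = 1·2 + 1; back-substituting gives 1 = 49·49 − 30·80, so 49⁻¹ ≡ 49 (mod 80).
For any y ∈ ℤ/80ℤ, x = 49(y − 34) mod 80 satisfies σ(x) = 49·49(y − 34) + 34 ≡ y (since 49·49 ≡ 1 mod 80). So every y has a preimage.
Thus σ is bijective.
Since σ is bijective, we compute σ⁻¹(69): solve 49x + 34 ≡ 69 (mod 80), i.e. 49x ≡ 35 (mod 80).
Multiplying by 49⁻¹ = 49 gives x ≡ 49·35 = 1715 = 21·80 + 35 ≡ 35 (mod 80).
Check: σ(35) = 49·35 + 34 = 1749 = 21·80 + 69 ≡ 69 (mod 80).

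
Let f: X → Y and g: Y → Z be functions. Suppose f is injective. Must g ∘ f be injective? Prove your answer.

not injective

No. Take X = Y = Z = {1, 2, 3}, f = identity (injective), and g(x) = 1 for every x.
Then (g ∘ f)(1) = 1 = (g ∘ f)(3) with 1 ≠ 3, so g ∘ f is not injective.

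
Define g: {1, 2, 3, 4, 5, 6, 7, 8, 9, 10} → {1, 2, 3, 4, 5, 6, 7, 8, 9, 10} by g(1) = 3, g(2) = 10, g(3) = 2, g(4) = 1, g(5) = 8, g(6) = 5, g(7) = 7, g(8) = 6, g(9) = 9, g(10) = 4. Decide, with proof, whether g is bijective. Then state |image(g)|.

10

The values 3, 10, 2, 1, 8, 5, 7, 6, 9, 4 are a permutation of {1, 2, 3, 4, 5, 6, 7, 8, 9, 10}: each element appears exactly once.
So g is injective and surjective, hence bijective.
The image of g is {1, 2, 3, 4, 5, 6, 7, 8, 9, 10}, which has 10 elements.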